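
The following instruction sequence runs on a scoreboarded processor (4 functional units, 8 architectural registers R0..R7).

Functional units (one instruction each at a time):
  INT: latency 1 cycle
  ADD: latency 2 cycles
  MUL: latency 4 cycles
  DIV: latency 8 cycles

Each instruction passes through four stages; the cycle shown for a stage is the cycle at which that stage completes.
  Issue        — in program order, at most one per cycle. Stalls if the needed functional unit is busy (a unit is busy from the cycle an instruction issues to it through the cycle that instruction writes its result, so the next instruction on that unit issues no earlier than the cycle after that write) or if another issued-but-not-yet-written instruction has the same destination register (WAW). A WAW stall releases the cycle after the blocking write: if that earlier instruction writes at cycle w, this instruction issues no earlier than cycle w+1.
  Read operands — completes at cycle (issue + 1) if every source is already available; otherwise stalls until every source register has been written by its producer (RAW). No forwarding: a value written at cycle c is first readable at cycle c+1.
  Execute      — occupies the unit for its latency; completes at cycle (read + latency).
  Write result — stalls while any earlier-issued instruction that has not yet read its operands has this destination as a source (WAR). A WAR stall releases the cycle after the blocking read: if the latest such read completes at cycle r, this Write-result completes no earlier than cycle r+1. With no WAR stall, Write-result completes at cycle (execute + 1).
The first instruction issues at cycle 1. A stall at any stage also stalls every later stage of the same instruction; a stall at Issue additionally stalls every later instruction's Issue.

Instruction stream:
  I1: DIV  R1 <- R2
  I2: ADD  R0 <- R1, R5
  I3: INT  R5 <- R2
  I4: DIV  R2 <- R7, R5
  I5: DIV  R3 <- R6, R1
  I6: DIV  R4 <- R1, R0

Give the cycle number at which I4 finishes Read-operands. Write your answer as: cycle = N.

cycle = 14

c1: I1 dispatched to DIV
c2: I1 operands ready | I2 dispatched to ADD
c3: I3 dispatched to INT
c4: I3 operands ready
c5: I3 complete
c10: I1 complete
c11: R1←I1
c12: I2 operands ready | I4 dispatched to DIV
c13: R5←I3
c14: I2 complete | I4 operands ready
c15: R0←I2
c22: I4 complete
c23: R2←I4
c24: I5 dispatched to DIV
c25: I5 operands ready
c33: I5 complete
c34: R3←I5
c35: I6 dispatched to DIV
c36: I6 operands ready
c44: I6 complete
c45: R4←I6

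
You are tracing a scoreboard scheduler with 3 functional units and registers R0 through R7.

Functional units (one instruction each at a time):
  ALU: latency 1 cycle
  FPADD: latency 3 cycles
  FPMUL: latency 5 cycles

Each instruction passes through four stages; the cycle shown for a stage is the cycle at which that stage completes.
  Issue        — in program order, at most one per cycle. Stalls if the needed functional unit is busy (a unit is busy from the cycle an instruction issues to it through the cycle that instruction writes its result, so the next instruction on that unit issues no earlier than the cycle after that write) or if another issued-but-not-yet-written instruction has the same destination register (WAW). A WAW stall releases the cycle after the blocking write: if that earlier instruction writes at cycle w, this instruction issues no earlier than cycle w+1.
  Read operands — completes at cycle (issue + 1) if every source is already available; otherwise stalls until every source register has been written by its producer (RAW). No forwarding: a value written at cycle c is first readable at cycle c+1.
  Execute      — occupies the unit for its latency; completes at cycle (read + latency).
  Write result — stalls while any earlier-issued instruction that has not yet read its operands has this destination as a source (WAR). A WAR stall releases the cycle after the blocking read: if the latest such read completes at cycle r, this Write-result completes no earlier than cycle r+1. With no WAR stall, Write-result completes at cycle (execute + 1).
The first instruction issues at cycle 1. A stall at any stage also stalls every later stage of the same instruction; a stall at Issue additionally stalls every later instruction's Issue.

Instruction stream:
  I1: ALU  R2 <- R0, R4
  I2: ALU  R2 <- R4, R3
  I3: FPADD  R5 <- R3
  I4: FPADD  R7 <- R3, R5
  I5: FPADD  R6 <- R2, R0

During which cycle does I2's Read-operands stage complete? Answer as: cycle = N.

I1: IS=1 RO=2 EX=3 WR=4
I2: IS=5 RO=6 EX=7 WR=8  [struct: ALU busy until I1 writes@4]
I3: IS=6 RO=7 EX=10 WR=11
I4: IS=12 RO=13 EX=16 WR=17  [struct: FPADD busy until I3 writes@11]
I5: IS=18 RO=19 EX=22 WR=23  [struct: FPADD busy until I4 writes@17]

cycle = 6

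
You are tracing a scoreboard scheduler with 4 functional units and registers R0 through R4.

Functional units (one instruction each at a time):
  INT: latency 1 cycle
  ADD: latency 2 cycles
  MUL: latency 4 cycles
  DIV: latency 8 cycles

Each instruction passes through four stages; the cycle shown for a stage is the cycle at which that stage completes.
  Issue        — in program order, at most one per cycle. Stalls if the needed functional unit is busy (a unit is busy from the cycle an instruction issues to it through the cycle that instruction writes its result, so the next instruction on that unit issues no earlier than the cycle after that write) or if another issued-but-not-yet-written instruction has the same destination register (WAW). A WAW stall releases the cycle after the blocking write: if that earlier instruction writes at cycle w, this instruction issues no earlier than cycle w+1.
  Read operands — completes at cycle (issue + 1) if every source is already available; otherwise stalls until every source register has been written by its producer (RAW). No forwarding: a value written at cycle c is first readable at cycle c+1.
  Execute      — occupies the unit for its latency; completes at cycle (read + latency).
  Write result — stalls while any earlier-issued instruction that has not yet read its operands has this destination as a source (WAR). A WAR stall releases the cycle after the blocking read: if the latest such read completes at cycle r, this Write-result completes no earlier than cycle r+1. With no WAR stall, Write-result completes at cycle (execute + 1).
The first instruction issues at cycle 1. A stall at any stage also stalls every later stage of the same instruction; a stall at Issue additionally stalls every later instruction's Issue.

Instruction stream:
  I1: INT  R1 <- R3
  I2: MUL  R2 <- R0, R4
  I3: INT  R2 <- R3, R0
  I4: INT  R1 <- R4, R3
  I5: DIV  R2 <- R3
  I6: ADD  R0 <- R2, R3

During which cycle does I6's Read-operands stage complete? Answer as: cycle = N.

cycle = 25

[1] I1 issues→INT
[2] I1 reads · I2 issues→MUL
[3] I1 exec-done · I2 reads
[4] I1 writes R1
[7] I2 exec-done
[8] I2 writes R2
[9] I3 issues→INT
[10] I3 reads
[11] I3 exec-done
[12] I3 writes R2
[13] I4 issues→INT
[14] I4 reads · I5 issues→DIV
[15] I4 exec-done · I5 reads · I6 issues→ADD
[16] I4 writes R1
[23] I5 exec-done
[24] I5 writes R2
[25] I6 reads
[27] I6 exec-done
[28] I6 writes R0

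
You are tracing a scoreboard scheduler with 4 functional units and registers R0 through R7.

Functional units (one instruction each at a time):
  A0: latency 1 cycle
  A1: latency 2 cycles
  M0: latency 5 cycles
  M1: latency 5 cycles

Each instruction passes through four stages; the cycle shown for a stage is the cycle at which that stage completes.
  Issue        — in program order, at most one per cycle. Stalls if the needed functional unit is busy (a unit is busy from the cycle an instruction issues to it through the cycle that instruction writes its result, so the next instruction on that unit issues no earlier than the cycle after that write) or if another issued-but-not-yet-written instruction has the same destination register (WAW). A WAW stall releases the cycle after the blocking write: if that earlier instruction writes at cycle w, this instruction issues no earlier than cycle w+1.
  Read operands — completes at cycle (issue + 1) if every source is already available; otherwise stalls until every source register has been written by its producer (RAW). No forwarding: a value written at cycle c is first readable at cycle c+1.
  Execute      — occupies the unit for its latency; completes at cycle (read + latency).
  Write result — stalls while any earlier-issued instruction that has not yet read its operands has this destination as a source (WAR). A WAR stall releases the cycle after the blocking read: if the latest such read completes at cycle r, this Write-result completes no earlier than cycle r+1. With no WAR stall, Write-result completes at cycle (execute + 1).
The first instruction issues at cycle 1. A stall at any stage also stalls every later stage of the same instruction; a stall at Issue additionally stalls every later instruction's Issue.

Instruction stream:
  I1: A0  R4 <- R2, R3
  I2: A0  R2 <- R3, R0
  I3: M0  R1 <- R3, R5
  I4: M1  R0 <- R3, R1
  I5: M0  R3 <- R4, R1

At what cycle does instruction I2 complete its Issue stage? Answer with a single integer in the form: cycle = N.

cycle = 5

t=1  I1 issues→A0
t=2  I1 reads
t=3  I1 exec-done
t=4  I1 writes R4
t=5  I2 issues→A0
t=6  I2 reads; I3 issues→M0
t=7  I2 exec-done; I3 reads; I4 issues→M1
t=8  I2 writes R2
t=12  I3 exec-done
t=13  I3 writes R1
t=14  I4 reads; I5 issues→M0
t=15  I5 reads
t=19  I4 exec-done
t=20  I4 writes R0; I5 exec-done
t=21  I5 writes R3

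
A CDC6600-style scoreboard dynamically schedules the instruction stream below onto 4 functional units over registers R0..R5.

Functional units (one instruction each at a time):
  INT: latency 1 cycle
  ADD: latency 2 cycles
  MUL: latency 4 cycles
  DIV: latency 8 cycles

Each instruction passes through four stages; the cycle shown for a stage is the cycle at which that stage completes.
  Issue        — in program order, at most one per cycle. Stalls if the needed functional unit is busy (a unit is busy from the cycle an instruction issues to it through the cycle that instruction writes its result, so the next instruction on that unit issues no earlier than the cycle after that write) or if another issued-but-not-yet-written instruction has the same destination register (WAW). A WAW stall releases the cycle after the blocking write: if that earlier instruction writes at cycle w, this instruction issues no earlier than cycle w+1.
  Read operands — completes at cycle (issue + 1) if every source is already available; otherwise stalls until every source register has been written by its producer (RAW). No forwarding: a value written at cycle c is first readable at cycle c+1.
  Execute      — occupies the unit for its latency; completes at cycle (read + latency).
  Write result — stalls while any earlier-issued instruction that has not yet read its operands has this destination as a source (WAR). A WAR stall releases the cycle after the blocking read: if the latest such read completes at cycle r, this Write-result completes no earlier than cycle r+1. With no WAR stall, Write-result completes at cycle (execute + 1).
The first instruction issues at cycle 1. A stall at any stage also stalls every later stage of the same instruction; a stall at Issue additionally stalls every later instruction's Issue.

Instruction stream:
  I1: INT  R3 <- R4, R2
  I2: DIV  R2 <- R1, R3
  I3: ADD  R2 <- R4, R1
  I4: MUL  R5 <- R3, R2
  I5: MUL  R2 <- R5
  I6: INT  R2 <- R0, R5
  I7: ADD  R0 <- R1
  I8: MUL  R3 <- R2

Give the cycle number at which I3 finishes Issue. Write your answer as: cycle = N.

cycle = 15

I1: IS=1 RO=2 EX=3 WR=4
I2: IS=2 RO=5 EX=13 WR=14  [RAW R3: wait I1 write@4]
I3: IS=15 RO=16 EX=18 WR=19  [WAW R2: wait I2 write@14]
I4: IS=16 RO=20 EX=24 WR=25  [RAW R2: wait I3 write@19]
I5: IS=26 RO=27 EX=31 WR=32  [struct: MUL busy until I4 writes@25]
I6: IS=33 RO=34 EX=35 WR=36  [WAW R2: wait I5 write@32]
I7: IS=34 RO=35 EX=37 WR=38
I8: IS=35 RO=37 EX=41 WR=42  [RAW R2: wait I6 write@36]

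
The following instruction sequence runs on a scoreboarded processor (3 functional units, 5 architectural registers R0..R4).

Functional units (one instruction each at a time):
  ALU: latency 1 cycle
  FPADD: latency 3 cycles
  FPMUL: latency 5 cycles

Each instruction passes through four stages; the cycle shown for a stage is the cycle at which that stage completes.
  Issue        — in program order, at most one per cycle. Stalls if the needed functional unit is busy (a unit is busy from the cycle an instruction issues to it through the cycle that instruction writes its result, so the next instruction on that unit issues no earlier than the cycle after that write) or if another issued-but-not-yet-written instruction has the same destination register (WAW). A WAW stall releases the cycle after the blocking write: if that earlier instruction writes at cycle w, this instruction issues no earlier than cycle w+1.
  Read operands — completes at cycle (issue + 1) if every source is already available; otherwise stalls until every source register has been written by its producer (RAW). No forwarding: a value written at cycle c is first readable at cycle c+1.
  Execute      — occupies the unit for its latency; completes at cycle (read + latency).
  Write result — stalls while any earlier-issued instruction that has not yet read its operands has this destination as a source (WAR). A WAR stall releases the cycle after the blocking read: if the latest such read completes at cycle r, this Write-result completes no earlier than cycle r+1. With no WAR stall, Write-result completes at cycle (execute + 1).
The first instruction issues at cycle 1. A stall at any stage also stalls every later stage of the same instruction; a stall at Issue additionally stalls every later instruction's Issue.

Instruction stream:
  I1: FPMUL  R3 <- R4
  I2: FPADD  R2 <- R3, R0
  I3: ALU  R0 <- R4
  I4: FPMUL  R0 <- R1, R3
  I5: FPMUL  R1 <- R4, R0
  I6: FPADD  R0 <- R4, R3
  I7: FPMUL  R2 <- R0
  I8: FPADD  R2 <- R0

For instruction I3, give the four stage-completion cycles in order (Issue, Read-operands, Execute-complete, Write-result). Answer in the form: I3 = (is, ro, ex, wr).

  I1 | 1 | 2 | 7 | 8
  I2 | 2 | 9 | 12 | 13   RAW R3: wait I1 write@8
  I3 | 3 | 4 | 5 | 10   WAR R0: wait I2 read@9
  I4 | 11 | 12 | 17 | 18   WAW R0: wait I3 write@10
  I5 | 19 | 20 | 25 | 26   struct: FPMUL busy until I4 writes@18
  I6 | 20 | 21 | 24 | 25
  I7 | 27 | 28 | 33 | 34   struct: FPMUL busy until I5 writes@26
  I8 | 35 | 36 | 39 | 40   WAW R2: wait I7 write@34

I3 = (3, 4, 5, 10)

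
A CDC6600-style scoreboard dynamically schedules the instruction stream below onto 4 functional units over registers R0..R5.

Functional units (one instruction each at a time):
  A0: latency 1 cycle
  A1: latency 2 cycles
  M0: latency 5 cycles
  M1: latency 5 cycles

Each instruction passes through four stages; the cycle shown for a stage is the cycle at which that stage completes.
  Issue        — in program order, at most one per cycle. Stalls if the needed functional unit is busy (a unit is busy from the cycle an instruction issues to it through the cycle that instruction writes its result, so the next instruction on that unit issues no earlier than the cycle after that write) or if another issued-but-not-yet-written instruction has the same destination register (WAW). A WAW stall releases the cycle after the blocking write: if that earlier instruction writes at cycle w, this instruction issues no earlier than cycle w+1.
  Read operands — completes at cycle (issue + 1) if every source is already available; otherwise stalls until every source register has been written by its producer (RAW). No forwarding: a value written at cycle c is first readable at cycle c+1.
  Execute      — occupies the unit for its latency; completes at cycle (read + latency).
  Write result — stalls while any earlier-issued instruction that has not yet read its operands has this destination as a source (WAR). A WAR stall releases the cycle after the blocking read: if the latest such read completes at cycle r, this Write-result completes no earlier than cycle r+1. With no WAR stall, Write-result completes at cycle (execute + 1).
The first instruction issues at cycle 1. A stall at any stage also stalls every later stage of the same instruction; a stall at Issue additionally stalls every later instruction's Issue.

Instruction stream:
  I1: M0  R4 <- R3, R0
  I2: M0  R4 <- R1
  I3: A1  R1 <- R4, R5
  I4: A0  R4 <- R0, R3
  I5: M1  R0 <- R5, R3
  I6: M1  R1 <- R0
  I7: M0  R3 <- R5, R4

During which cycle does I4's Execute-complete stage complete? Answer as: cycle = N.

cycle = 19

I1  is:1  ro:2  ex:7  wr:8
I2  is:9  ro:10  ex:15  wr:16  — struct: M0 busy until I1 writes@8
I3  is:10  ro:17  ex:19  wr:20  — RAW R4: wait I2 write@16
I4  is:17  ro:18  ex:19  wr:20  — WAW R4: wait I2 write@16
I5  is:18  ro:19  ex:24  wr:25
I6  is:26  ro:27  ex:32  wr:33  — struct: M1 busy until I5 writes@25
I7  is:27  ro:28  ex:33  wr:34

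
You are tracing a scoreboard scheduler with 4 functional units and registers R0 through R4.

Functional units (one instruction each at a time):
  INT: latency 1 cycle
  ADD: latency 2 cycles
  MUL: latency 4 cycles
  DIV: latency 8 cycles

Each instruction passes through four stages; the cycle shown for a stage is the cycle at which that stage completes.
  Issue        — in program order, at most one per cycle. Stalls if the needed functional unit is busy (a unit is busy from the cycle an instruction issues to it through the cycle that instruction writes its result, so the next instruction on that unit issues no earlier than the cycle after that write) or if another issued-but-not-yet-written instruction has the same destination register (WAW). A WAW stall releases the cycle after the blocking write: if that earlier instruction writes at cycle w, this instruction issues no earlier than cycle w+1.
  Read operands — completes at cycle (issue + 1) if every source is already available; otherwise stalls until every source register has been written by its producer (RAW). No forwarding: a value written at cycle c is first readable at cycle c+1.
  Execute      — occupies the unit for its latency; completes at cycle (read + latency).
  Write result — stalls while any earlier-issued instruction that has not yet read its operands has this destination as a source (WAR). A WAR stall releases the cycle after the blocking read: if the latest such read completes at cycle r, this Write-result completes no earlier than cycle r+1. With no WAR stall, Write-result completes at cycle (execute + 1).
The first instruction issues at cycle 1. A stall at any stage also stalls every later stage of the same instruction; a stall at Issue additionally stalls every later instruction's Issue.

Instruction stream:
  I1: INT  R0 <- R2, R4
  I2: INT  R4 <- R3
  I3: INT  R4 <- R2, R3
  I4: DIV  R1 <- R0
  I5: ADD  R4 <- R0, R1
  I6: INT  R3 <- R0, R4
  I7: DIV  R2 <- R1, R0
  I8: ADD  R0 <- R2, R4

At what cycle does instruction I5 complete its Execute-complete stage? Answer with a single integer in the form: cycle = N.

  I1 | 1 | 2 | 3 | 4
  I2 | 5 | 6 | 7 | 8   struct: INT busy until I1 writes@4
  I3 | 9 | 10 | 11 | 12   struct: INT busy until I2 writes@8
  I4 | 10 | 11 | 19 | 20
  I5 | 13 | 21 | 23 | 24   WAW R4: wait I3 write@12 · RAW R1: wait I4 write@20
  I6 | 14 | 25 | 26 | 27   RAW R4: wait I5 write@24
  I7 | 21 | 22 | 30 | 31   struct: DIV busy until I4 writes@20
  I8 | 25 | 32 | 34 | 35   struct: ADD busy until I5 writes@24 · RAW R2: wait I7 write@31

cycle = 23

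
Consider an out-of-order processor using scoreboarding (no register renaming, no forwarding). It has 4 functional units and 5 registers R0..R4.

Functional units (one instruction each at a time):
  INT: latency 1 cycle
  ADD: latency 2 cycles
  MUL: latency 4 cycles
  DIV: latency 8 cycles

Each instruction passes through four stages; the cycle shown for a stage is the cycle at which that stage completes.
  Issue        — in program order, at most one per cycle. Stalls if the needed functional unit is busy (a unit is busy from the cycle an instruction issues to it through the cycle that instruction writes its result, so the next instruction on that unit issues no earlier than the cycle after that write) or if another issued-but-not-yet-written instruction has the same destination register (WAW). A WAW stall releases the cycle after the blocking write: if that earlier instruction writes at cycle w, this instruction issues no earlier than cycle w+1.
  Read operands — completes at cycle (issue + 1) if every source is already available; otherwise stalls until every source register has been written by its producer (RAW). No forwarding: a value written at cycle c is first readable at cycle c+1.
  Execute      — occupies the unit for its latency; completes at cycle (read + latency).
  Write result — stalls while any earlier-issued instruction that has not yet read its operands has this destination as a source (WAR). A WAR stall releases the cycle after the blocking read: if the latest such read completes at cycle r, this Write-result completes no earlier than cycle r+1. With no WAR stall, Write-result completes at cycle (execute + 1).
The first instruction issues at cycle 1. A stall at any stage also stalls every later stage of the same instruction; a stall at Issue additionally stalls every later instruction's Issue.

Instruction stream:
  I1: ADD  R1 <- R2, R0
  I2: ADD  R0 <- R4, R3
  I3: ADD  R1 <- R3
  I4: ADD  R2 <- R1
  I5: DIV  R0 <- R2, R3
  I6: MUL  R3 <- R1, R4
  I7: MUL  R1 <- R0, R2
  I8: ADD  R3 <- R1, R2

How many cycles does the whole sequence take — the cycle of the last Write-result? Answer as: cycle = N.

[1] I1 dispatched to ADD
[2] I1 operands ready
[4] I1 complete
[5] R1←I1
[6] I2 dispatched to ADD
[7] I2 operands ready
[9] I2 complete
[10] R0←I2
[11] I3 dispatched to ADD
[12] I3 operands ready
[14] I3 complete
[15] R1←I3
[16] I4 dispatched to ADD
[17] I4 operands ready; I5 dispatched to DIV
[18] I6 dispatched to MUL
[19] I4 complete; I6 operands ready
[20] R2←I4
[21] I5 operands ready
[23] I6 complete
[24] R3←I6
[25] I7 dispatched to MUL
[26] I8 dispatched to ADD
[29] I5 complete
[30] R0←I5
[31] I7 operands ready
[35] I7 complete
[36] R1←I7
[37] I8 operands ready
[39] I8 complete
[40] R3←I8

cycle = 40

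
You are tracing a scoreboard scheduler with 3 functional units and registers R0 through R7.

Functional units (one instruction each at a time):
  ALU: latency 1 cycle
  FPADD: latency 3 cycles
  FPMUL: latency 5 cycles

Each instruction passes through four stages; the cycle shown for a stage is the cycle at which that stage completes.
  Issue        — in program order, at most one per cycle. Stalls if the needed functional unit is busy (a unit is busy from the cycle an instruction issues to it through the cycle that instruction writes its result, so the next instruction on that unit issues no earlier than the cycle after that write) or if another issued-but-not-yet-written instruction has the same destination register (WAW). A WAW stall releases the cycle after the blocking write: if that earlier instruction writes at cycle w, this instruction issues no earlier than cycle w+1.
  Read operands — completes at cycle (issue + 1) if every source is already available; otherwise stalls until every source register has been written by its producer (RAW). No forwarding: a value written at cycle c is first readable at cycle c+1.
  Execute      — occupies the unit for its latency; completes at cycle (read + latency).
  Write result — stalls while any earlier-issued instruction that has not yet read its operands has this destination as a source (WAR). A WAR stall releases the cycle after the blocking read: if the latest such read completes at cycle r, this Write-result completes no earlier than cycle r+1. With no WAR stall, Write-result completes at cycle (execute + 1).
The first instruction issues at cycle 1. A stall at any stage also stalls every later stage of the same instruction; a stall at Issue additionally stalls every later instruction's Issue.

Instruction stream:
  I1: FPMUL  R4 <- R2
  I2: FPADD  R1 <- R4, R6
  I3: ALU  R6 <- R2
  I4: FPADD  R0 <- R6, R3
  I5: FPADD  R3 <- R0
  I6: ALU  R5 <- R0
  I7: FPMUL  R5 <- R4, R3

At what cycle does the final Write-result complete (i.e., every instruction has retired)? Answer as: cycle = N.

I1  is:1  ro:2  ex:7  wr:8
I2  is:2  ro:9  ex:12  wr:13  — RAW R4: wait I1 write@8
I3  is:3  ro:4  ex:5  wr:10  — WAR R6: wait I2 read@9
I4  is:14  ro:15  ex:18  wr:19  — struct: FPADD busy until I2 writes@13
I5  is:20  ro:21  ex:24  wr:25  — struct: FPADD busy until I4 writes@19
I6  is:21  ro:22  ex:23  wr:24
I7  is:25  ro:26  ex:31  wr:32  — WAW R5: wait I6 write@24

cycle = 32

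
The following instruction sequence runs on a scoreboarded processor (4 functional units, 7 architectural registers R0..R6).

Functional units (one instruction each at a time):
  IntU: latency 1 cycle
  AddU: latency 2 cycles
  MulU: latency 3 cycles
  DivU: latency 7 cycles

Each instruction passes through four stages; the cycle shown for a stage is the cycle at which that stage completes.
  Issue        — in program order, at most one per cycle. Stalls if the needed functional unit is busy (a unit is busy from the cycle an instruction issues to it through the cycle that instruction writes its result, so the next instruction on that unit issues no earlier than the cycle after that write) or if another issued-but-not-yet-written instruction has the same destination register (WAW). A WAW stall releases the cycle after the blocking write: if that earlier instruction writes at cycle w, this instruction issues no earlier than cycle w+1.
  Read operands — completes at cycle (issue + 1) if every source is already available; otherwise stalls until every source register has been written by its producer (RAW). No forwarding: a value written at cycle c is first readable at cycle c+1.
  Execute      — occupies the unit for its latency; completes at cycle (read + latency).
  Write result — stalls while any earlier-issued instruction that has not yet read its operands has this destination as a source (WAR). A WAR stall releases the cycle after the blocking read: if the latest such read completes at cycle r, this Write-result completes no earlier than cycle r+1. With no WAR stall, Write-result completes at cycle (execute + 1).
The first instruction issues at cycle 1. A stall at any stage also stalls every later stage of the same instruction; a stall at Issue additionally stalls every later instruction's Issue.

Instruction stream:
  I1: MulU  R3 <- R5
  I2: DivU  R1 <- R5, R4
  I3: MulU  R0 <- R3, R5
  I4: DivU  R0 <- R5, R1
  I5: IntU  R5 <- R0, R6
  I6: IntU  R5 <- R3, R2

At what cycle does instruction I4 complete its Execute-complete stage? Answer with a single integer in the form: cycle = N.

cycle = 21

1) issue 1, read 2, done 5, write 6
2) issue 2, read 3, done 10, write 11
3) issue 7, read 8, done 11, write 12  <struct: MulU busy until I1 writes@6>
4) issue 13, read 14, done 21, write 22  <WAW R0: wait I3 write@12>
5) issue 14, read 23, done 24, write 25  <RAW R0: wait I4 write@22>
6) issue 26, read 27, done 28, write 29  <struct: IntU busy until I5 writes@25>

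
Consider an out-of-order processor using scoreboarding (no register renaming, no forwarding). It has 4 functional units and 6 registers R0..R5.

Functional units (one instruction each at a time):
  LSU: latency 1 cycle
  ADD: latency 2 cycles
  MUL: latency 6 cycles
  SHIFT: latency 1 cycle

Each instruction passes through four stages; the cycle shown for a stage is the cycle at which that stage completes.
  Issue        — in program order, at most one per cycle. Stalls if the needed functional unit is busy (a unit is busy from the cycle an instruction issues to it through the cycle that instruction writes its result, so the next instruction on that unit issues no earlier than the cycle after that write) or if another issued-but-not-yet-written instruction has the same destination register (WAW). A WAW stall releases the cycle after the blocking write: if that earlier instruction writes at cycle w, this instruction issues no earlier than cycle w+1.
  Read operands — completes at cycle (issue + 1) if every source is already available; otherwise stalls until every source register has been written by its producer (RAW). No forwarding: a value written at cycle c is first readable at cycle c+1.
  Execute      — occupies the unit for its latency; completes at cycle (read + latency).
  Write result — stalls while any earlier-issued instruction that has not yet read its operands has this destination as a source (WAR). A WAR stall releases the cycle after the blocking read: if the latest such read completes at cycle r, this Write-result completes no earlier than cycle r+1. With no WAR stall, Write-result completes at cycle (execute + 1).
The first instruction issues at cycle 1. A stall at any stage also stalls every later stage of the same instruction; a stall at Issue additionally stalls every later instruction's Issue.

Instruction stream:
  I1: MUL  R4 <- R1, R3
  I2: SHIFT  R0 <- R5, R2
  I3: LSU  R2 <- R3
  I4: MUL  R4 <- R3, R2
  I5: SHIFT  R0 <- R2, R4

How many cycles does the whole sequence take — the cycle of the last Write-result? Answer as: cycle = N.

cycle 1: issue I1 (MUL)
cycle 2: I1 read-ops | issue I2 (SHIFT)
cycle 3: I2 read-ops | issue I3 (LSU)
cycle 4: I2 finished on SHIFT | I3 read-ops
cycle 5: I2→R0 | I3 finished on LSU
cycle 6: I3→R2
cycle 8: I1 finished on MUL
cycle 9: I1→R4
cycle 10: issue I4 (MUL)
cycle 11: I4 read-ops | issue I5 (SHIFT)
cycle 17: I4 finished on MUL
cycle 18: I4→R4
cycle 19: I5 read-ops
cycle 20: I5 finished on SHIFT
cycle 21: I5→R0

cycle = 21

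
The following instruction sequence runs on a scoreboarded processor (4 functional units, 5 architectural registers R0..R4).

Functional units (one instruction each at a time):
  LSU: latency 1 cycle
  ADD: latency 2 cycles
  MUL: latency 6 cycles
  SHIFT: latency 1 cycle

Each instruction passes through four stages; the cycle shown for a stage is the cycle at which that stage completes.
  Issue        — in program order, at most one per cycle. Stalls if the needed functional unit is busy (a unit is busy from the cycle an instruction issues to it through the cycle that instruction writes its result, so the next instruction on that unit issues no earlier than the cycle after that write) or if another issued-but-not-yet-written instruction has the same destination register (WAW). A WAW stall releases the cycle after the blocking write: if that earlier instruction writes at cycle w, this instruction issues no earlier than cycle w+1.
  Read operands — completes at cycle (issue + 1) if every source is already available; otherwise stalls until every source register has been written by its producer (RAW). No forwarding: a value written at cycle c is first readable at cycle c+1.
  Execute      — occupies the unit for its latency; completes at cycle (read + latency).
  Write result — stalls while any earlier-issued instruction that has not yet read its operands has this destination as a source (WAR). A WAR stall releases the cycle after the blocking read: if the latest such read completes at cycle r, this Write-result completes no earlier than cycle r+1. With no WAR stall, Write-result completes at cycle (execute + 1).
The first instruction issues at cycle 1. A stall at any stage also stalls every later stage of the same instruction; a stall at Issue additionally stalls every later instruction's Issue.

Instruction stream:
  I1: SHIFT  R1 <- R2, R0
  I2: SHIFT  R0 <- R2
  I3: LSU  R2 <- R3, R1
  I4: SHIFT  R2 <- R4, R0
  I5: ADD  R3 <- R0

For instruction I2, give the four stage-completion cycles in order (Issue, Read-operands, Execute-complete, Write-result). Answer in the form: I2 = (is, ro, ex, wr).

I2 = (5, 6, 7, 8)

t=1  I1→SHIFT
t=2  I1 RO
t=3  I1 EX
t=4  I1 WR R1
t=5  I2→SHIFT
t=6  I2 RO; I3→LSU
t=7  I2 EX; I3 RO
t=8  I2 WR R0; I3 EX
t=9  I3 WR R2
t=10  I4→SHIFT
t=11  I4 RO; I5→ADD
t=12  I4 EX; I5 RO
t=13  I4 WR R2
t=14  I5 EX
t=15  I5 WR R3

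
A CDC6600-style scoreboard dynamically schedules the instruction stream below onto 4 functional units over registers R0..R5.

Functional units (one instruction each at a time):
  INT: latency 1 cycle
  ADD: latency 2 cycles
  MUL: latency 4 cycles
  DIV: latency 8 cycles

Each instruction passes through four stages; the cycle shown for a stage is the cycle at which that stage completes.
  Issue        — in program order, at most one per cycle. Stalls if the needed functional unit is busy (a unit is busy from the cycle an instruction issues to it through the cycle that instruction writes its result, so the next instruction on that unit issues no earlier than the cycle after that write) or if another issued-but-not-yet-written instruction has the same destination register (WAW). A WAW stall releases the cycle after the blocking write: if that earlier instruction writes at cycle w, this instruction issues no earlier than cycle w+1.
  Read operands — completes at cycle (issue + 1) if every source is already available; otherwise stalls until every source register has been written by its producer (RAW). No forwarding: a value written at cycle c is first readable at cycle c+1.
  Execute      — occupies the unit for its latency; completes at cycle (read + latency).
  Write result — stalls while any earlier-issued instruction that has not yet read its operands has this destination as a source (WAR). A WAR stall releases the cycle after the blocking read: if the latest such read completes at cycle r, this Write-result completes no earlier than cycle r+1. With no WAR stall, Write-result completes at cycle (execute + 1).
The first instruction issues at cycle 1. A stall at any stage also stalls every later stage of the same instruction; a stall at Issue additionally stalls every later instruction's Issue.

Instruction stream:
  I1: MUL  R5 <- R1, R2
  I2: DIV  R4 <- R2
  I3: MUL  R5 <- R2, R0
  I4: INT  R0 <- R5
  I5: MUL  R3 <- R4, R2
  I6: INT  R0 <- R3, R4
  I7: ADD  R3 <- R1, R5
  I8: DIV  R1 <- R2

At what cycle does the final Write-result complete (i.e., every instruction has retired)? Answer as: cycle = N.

cycle = 33

cycle 1: issue I1 (MUL)
cycle 2: I1 read-ops · issue I2 (DIV)
cycle 3: I2 read-ops
cycle 6: I1 finished on MUL
cycle 7: I1→R5
cycle 8: issue I3 (MUL)
cycle 9: I3 read-ops · issue I4 (INT)
cycle 11: I2 finished on DIV
cycle 12: I2→R4
cycle 13: I3 finished on MUL
cycle 14: I3→R5
cycle 15: I4 read-ops · issue I5 (MUL)
cycle 16: I4 finished on INT · I5 read-ops
cycle 17: I4→R0
cycle 18: issue I6 (INT)
cycle 20: I5 finished on MUL
cycle 21: I5→R3
cycle 22: I6 read-ops · issue I7 (ADD)
cycle 23: I6 finished on INT · I7 read-ops · issue I8 (DIV)
cycle 24: I6→R0 · I8 read-ops
cycle 25: I7 finished on ADD
cycle 26: I7→R3
cycle 32: I8 finished on DIV
cycle 33: I8→R1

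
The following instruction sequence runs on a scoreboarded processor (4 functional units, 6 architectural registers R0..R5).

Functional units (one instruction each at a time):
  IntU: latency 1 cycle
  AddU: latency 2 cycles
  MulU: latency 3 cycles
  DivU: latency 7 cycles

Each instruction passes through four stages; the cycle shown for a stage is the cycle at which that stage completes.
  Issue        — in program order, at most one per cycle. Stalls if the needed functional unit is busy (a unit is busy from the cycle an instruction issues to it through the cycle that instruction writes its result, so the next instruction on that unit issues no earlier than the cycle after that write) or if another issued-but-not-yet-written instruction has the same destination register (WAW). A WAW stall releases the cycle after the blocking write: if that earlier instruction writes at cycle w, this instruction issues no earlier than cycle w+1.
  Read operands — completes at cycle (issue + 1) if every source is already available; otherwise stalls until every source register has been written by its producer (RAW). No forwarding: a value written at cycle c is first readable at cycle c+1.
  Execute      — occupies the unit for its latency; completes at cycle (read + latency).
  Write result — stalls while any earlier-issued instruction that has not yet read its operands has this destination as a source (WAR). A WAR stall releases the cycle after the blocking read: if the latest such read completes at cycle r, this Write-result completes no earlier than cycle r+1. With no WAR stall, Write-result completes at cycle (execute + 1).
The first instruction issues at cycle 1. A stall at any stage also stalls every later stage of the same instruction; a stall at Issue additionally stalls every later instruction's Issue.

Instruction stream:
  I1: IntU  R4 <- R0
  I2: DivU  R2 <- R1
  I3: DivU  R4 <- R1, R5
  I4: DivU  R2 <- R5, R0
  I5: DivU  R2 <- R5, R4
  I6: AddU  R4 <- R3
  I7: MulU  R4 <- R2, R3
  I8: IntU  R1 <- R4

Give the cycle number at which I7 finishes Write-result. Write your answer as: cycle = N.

I1  is:1  ro:2  ex:3  wr:4
I2  is:2  ro:3  ex:10  wr:11
I3  is:12  ro:13  ex:20  wr:21  — struct: DivU busy until I2 writes@11
I4  is:22  ro:23  ex:30  wr:31  — struct: DivU busy until I3 writes@21
I5  is:32  ro:33  ex:40  wr:41  — struct: DivU busy until I4 writes@31
I6  is:33  ro:34  ex:36  wr:37
I7  is:38  ro:42  ex:45  wr:46  — WAW R4: wait I6 write@37, RAW R2: wait I5 write@41
I8  is:39  ro:47  ex:48  wr:49  — RAW R4: wait I7 write@46

cycle = 46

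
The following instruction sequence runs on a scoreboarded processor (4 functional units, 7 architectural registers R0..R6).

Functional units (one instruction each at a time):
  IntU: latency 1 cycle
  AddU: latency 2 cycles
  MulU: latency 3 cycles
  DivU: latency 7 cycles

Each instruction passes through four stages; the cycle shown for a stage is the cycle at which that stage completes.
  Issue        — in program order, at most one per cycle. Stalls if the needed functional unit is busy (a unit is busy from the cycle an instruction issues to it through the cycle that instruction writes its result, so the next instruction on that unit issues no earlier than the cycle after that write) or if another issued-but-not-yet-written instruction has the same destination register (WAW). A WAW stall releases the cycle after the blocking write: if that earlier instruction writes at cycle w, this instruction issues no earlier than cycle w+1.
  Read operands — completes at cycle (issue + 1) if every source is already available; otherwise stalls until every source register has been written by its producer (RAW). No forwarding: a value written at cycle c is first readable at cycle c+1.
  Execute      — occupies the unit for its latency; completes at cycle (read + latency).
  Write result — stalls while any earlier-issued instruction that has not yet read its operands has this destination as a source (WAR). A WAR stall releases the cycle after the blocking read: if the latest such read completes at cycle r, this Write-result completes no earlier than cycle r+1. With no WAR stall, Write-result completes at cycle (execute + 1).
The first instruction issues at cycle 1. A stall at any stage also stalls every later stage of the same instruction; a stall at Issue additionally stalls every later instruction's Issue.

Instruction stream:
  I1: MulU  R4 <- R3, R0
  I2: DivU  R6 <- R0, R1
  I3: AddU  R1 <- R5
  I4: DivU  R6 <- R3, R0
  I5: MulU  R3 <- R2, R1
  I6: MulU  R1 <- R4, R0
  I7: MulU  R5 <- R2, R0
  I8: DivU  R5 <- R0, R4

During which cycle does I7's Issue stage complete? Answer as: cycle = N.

1) issue 1, read 2, done 5, write 6
2) issue 2, read 3, done 10, write 11
3) issue 3, read 4, done 6, write 7
4) issue 12, read 13, done 20, write 21  <struct: DivU busy until I2 writes@11>
5) issue 13, read 14, done 17, write 18
6) issue 19, read 20, done 23, write 24  <struct: MulU busy until I5 writes@18>
7) issue 25, read 26, done 29, write 30  <struct: MulU busy until I6 writes@24>
8) issue 31, read 32, done 39, write 40  <WAW R5: wait I7 write@30>

cycle = 25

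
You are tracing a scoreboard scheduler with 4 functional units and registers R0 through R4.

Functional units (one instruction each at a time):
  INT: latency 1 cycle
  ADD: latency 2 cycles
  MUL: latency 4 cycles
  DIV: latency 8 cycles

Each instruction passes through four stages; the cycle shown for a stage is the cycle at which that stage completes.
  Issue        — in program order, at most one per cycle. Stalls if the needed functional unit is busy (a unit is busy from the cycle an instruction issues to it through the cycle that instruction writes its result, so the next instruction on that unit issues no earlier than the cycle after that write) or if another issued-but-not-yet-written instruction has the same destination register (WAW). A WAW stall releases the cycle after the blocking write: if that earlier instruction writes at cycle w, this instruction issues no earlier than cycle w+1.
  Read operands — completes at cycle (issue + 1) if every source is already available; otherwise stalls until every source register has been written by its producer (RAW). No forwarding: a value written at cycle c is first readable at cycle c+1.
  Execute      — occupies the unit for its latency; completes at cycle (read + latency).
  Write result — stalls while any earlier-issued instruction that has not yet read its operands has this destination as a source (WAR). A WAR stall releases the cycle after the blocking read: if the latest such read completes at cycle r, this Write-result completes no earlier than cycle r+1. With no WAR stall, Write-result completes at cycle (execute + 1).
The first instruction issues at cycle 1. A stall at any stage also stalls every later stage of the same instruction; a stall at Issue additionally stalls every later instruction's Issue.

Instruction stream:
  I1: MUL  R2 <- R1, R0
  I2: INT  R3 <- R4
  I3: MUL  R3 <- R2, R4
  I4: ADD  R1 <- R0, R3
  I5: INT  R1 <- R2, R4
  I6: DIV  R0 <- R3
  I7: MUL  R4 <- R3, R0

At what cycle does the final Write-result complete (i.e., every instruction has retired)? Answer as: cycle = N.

cycle = 36

t=1  issue I1 (MUL)
t=2  I1 read-ops · issue I2 (INT)
t=3  I2 read-ops
t=4  I2 finished on INT
t=5  I2→R3
t=6  I1 finished on MUL
t=7  I1→R2
t=8  issue I3 (MUL)
t=9  I3 read-ops · issue I4 (ADD)
t=13  I3 finished on MUL
t=14  I3→R3
t=15  I4 read-ops
t=17  I4 finished on ADD
t=18  I4→R1
t=19  issue I5 (INT)
t=20  I5 read-ops · issue I6 (DIV)
t=21  I5 finished on INT · I6 read-ops · issue I7 (MUL)
t=22  I5→R1
t=29  I6 finished on DIV
t=30  I6→R0
t=31  I7 read-ops
t=35  I7 finished on MUL
t=36  I7→R4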